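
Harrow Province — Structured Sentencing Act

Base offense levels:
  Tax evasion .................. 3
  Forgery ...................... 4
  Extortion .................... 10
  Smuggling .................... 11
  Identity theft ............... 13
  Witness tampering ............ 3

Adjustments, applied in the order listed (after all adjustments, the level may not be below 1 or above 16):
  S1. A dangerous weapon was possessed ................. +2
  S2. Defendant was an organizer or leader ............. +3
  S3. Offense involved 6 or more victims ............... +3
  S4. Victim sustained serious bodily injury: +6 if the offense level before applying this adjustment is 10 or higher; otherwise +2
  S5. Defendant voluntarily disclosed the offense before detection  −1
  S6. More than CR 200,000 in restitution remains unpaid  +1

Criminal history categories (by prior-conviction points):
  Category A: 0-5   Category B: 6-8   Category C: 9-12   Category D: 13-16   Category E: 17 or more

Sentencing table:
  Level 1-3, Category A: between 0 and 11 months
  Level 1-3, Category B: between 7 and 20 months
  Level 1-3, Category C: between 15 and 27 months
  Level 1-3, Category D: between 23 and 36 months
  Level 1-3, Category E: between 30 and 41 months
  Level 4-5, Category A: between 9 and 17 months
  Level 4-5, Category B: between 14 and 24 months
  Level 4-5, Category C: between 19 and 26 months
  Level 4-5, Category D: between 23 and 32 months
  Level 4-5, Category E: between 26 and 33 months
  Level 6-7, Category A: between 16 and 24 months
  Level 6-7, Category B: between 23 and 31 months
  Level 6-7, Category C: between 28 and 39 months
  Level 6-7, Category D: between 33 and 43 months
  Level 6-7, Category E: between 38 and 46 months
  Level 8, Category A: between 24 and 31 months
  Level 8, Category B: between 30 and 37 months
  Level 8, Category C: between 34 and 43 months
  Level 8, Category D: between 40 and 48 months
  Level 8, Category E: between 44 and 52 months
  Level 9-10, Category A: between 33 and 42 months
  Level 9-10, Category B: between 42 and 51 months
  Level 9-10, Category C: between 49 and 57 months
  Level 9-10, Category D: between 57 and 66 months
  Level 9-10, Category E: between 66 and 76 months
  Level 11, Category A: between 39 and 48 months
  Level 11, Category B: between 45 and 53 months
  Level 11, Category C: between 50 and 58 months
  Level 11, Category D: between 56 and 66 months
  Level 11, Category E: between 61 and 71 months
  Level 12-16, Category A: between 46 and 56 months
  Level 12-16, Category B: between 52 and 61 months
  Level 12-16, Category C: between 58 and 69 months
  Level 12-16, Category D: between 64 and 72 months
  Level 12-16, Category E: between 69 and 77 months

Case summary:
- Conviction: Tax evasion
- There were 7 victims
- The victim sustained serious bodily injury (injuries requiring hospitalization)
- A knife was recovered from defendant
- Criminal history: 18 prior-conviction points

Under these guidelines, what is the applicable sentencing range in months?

Base offense level for tax evasion: 3.
S1 applies: 3 + 2 = 5.
S2 does not apply.
S3 applies: 5 + 3 = 8.
S4 applies (level before this adjustment is 8 < 10, so +2): 8 + 2 = 10.
S5 does not apply.
Final offense level: 10.
Criminal history: 18 prior points → Category E (17+).
Level 10 falls in the 9-10 band.
Grid: Level 9-10 × Category E = 66-76 months.

66-76 months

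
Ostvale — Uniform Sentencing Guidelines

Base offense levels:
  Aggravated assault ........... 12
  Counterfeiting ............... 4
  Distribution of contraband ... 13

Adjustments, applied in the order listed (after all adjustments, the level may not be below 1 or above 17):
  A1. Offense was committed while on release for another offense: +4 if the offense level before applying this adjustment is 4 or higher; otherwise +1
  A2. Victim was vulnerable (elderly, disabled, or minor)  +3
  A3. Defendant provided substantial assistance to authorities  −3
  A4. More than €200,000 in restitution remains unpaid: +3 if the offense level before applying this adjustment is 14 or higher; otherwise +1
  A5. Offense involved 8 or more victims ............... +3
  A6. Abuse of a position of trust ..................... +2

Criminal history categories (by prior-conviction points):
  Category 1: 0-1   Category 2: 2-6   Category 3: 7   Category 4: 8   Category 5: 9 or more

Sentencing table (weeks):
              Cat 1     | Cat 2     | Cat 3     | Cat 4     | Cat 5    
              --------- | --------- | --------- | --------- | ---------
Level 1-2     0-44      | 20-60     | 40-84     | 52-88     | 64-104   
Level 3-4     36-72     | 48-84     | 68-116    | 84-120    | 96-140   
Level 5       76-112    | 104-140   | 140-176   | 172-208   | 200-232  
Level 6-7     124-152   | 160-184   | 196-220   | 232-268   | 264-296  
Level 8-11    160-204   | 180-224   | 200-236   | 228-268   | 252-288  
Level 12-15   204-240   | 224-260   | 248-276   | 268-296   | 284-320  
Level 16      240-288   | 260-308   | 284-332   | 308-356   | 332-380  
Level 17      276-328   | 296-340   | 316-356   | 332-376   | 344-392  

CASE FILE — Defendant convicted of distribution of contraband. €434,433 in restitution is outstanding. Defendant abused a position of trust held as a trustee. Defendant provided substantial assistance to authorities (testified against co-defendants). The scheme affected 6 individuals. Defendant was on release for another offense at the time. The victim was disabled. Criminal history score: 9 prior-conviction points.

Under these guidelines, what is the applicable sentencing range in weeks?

Base offense level for distribution of contraband: 13.
A1 applies (level before this adjustment is 13 ≥ 4, so +4): 13 + 4 = 17.
A2 applies: 17 + 3 = 20.
A3 applies: 20 − 3 = 17.
A4 applies (level before this adjustment is 17 ≥ 14, so +3): 17 + 3 = 20.
A6 applies: 20 + 2 = 22.
Level 22 exceeds the maximum of 17; capped at 17.
Final offense level: 17.
Criminal history: 9 prior points → Category 5 (9+).
Level 17 falls in the 17 band.
Grid: Level 17 × Category 5 = 344-392 weeks.

344-392 weeks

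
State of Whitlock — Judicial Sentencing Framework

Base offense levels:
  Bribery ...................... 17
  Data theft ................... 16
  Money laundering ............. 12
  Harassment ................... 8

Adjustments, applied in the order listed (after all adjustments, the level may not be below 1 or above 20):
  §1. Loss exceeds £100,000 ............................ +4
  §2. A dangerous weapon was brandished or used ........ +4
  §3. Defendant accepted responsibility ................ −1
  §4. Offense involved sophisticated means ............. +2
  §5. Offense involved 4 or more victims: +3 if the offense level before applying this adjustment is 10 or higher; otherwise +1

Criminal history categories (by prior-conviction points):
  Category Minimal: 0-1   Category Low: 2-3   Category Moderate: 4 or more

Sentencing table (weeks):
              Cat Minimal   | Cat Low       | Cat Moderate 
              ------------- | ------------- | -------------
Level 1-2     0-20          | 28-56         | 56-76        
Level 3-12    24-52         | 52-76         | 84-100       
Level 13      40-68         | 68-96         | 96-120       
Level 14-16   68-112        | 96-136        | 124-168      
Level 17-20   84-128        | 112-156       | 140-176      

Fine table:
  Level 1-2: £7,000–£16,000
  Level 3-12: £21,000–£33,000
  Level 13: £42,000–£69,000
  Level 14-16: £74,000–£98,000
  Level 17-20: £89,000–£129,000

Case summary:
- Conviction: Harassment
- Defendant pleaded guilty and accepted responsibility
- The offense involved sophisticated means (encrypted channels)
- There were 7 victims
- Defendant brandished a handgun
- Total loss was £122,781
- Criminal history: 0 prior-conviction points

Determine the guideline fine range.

Base offense level for harassment: 8.
§1 applies: 8 + 4 = 12.
§2 applies: 12 + 4 = 16.
§3 applies: 16 − 1 = 15.
§4 applies: 15 + 2 = 17.
§5 applies (level before this adjustment is 17 ≥ 10, so +3): 17 + 3 = 20.
Final offense level: 20.
Level 20 falls in the 17-20 band.
Fine table: Level 17-20 → £89,000–£129,000.

£89,000–£129,000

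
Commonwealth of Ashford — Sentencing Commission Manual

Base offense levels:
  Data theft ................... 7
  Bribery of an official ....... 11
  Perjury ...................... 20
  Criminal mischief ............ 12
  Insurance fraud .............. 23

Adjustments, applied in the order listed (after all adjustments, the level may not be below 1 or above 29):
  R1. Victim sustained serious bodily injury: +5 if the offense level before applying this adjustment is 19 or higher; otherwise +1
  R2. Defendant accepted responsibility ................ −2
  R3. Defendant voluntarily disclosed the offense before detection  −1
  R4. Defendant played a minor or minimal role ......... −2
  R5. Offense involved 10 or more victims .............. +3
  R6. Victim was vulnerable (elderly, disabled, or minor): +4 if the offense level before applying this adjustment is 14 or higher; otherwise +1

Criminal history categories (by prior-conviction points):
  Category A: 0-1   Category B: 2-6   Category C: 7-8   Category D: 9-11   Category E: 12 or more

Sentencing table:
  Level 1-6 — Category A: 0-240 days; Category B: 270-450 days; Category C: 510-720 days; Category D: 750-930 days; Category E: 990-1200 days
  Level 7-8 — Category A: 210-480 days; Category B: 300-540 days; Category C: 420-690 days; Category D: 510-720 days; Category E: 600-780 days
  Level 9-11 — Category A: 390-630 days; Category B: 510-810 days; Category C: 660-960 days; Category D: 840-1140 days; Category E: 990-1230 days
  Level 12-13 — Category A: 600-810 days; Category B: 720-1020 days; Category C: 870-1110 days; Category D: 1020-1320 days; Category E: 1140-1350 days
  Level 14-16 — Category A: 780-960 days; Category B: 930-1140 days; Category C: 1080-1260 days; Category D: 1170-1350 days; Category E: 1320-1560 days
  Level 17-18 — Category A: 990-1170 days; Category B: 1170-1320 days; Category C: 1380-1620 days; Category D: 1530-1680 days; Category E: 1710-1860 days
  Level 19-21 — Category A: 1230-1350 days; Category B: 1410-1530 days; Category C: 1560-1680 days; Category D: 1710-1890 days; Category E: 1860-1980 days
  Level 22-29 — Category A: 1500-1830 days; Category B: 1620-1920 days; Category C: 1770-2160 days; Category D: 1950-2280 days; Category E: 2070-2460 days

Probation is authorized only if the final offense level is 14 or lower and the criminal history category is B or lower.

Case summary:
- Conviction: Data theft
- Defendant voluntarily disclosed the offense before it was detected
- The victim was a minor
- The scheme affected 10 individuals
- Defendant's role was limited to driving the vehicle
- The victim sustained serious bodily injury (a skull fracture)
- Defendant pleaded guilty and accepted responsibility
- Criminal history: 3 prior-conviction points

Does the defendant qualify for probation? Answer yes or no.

Yes

Base offense level for data theft: 7.
R1 applies (level before this adjustment is 7 < 19, so +1): 7 + 1 = 8.
R2 applies: 8 − 2 = 6.
R3 applies: 6 − 1 = 5.
R4 applies: 5 − 2 = 3.
R5 applies: 3 + 3 = 6.
R6 applies (level before this adjustment is 6 < 14, so +1): 6 + 1 = 7.
Final offense level: 7.
Criminal history: 3 prior points → Category B (2-6).
Level 7 falls in the 7-8 band.
Grid: Level 7-8 × Category B = 300-540 days.
Probation check: level 7 ≤ 14 and category B ≤ B → eligible.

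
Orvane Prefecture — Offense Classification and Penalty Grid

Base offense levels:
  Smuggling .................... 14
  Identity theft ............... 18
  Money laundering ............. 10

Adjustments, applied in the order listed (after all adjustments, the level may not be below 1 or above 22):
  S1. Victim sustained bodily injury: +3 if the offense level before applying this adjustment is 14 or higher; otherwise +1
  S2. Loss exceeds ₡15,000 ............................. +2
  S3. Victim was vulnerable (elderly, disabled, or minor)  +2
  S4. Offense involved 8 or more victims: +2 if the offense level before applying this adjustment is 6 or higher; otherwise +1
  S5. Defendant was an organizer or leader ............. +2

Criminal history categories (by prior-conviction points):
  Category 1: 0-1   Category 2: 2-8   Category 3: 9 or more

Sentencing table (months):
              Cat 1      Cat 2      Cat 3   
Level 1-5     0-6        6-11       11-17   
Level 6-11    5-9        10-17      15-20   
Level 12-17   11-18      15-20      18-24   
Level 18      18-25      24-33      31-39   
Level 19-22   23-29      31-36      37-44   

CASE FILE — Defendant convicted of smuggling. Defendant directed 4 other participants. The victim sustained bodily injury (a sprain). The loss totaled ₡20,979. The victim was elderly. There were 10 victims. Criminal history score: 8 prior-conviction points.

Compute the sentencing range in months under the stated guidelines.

Base offense level for smuggling: 14.
S1 applies (level before this adjustment is 14 ≥ 14, so +3): 14 + 3 = 17.
S2 applies: 17 + 2 = 19.
S3 applies: 19 + 2 = 21.
S4 applies (level before this adjustment is 21 ≥ 6, so +2): 21 + 2 = 23.
S5 applies: 23 + 2 = 25.
Level 25 exceeds the maximum of 22; capped at 22.
Final offense level: 22.
Criminal history: 8 prior points → Category 2 (2-8).
Level 22 falls in the 19-22 band.
Grid: Level 19-22 × Category 2 = 31-36 months.

31-36 months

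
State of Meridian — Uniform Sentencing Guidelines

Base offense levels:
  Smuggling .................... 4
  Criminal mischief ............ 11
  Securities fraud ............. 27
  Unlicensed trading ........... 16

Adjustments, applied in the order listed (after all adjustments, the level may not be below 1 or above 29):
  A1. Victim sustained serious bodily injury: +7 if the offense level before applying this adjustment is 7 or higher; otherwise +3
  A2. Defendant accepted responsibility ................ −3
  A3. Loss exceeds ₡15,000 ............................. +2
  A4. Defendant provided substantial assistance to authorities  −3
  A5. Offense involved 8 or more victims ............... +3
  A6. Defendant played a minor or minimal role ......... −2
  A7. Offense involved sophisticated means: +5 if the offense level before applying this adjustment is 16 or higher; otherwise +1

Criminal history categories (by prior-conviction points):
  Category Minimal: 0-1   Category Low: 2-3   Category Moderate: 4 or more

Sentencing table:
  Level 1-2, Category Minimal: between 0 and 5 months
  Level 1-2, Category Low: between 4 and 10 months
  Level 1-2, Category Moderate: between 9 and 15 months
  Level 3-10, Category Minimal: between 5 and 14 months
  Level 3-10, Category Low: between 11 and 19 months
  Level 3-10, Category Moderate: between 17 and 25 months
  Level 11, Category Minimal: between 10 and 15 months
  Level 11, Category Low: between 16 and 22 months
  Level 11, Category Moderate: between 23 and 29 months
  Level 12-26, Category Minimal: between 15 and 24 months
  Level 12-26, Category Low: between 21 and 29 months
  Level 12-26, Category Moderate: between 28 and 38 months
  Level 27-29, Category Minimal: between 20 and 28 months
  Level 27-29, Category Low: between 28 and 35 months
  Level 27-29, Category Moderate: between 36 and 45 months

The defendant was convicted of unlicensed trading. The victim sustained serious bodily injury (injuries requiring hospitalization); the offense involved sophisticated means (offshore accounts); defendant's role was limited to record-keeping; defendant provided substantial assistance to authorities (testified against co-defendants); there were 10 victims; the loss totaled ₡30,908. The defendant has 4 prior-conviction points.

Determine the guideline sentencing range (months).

Base offense level for unlicensed trading: 16.
A1 applies (level before this adjustment is 16 ≥ 7, so +7): 16 + 7 = 23.
A2 does not apply.
A3 applies: 23 + 2 = 25.
A4 applies: 25 − 3 = 22.
A5 applies: 22 + 3 = 25.
A6 applies: 25 − 2 = 23.
A7 applies (level before this adjustment is 23 ≥ 16, so +5): 23 + 5 = 28.
Final offense level: 28.
Criminal history: 4 prior points → Category Moderate (4+).
Level 28 falls in the 27-29 band.
Grid: Level 27-29 × Category Moderate = 36-45 months.

36-45 months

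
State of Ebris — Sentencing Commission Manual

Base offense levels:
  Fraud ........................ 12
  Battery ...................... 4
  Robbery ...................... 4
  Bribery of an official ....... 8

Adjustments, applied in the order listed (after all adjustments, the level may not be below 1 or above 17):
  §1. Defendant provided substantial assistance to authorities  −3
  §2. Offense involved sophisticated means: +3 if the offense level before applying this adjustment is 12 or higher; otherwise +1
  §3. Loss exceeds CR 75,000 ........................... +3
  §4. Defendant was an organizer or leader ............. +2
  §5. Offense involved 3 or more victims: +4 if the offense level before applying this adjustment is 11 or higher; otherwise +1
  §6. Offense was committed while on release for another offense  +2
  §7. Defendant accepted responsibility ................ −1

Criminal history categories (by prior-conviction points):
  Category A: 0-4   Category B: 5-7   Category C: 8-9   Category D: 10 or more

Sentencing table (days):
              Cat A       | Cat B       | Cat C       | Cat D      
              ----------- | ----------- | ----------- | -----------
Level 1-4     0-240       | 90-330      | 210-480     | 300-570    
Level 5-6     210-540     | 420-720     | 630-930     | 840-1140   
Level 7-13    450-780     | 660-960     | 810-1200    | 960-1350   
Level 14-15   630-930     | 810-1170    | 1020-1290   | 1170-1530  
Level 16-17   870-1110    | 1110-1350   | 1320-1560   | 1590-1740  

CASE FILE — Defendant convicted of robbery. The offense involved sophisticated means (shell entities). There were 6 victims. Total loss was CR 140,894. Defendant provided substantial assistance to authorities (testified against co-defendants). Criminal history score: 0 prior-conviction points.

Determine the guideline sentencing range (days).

Base offense level for robbery: 4.
§1 applies: 4 − 3 = 1.
§2 applies (level before this adjustment is 1 < 12, so +1): 1 + 1 = 2.
§3 applies: 2 + 3 = 5.
§5 applies (level before this adjustment is 5 < 11, so +1): 5 + 1 = 6.
§6 does not apply.
§7 does not apply.
Final offense level: 6.
Criminal history: 0 prior points → Category A (0-4).
Level 6 falls in the 5-6 band.
Grid: Level 5-6 × Category A = 210-540 days.

210-540 days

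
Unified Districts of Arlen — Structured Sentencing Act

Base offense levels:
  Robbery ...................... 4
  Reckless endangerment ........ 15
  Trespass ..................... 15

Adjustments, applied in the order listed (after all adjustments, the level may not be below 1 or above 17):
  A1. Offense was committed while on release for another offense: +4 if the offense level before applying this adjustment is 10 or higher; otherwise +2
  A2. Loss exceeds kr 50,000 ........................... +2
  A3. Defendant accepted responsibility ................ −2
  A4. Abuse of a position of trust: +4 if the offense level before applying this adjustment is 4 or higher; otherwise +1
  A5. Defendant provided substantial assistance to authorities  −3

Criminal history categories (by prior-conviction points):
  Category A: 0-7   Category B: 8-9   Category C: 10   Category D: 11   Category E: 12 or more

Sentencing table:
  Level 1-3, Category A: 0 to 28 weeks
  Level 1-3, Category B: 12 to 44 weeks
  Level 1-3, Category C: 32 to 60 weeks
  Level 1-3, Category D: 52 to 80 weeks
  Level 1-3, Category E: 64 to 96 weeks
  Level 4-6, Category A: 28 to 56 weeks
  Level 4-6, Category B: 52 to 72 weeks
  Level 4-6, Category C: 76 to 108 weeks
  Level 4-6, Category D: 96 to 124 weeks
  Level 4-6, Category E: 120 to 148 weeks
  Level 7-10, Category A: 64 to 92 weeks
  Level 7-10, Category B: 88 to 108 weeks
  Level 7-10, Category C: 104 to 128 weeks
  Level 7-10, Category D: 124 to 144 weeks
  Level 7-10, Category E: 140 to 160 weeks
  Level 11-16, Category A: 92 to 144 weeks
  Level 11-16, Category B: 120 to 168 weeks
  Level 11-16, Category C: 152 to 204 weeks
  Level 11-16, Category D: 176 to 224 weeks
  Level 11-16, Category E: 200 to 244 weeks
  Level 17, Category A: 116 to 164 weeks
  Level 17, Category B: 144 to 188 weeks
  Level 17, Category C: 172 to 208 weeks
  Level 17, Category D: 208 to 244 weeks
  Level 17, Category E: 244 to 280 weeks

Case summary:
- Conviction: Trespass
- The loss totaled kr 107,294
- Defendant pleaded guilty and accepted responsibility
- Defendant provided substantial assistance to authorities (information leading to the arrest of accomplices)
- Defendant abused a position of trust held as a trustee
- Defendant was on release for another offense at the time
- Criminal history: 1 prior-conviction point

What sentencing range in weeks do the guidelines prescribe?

Base offense level for trespass: 15.
A1 applies (level before this adjustment is 15 ≥ 10, so +4): 15 + 4 = 19.
A2 applies: 19 + 2 = 21.
A3 applies: 21 − 2 = 19.
A4 applies (level before this adjustment is 19 ≥ 4, so +4): 19 + 4 = 23.
A5 applies: 23 − 3 = 20.
Level 20 exceeds the maximum of 17; capped at 17.
Final offense level: 17.
Criminal history: 1 prior point → Category A (0-7).
Level 17 falls in the 17 band.
Grid: Level 17 × Category A = 116-164 weeks.

116-164 weeks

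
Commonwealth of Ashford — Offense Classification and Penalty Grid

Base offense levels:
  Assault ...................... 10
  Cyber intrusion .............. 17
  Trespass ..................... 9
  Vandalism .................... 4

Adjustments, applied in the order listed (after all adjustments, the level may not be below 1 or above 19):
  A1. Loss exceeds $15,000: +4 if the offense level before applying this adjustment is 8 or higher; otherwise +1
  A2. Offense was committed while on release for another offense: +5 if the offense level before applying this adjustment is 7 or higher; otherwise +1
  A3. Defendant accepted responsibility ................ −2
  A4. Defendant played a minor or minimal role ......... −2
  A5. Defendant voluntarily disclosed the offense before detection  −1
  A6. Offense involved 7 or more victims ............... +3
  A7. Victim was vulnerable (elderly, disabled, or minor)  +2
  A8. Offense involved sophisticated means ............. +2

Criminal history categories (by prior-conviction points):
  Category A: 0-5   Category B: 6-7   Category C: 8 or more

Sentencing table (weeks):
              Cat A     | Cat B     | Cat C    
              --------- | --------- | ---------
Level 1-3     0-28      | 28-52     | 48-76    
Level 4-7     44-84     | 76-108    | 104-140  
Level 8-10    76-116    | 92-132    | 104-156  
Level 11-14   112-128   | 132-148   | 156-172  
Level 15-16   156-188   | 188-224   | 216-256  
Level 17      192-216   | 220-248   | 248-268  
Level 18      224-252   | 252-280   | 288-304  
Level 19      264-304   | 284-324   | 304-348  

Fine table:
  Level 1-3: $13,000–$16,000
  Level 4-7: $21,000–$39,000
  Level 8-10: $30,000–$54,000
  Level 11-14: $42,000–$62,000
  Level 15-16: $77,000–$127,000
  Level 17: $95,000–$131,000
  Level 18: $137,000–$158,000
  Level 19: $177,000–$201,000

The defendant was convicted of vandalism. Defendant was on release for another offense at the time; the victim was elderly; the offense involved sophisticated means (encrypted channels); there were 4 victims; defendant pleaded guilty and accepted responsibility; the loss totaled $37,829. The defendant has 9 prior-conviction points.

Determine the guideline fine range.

$30,000–$54,000

Base offense level for vandalism: 4.
A1 applies (level before this adjustment is 4 < 8, so +1): 4 + 1 = 5.
A2 applies (level before this adjustment is 5 < 7, so +1): 5 + 1 = 6.
A3 applies: 6 − 2 = 4.
A4 does not apply.
A6 does not apply.
A7 applies: 4 + 2 = 6.
A8 applies: 6 + 2 = 8.
Final offense level: 8.
Level 8 falls in the 8-10 band.
Fine table: Level 8-10 → $30,000–$54,000.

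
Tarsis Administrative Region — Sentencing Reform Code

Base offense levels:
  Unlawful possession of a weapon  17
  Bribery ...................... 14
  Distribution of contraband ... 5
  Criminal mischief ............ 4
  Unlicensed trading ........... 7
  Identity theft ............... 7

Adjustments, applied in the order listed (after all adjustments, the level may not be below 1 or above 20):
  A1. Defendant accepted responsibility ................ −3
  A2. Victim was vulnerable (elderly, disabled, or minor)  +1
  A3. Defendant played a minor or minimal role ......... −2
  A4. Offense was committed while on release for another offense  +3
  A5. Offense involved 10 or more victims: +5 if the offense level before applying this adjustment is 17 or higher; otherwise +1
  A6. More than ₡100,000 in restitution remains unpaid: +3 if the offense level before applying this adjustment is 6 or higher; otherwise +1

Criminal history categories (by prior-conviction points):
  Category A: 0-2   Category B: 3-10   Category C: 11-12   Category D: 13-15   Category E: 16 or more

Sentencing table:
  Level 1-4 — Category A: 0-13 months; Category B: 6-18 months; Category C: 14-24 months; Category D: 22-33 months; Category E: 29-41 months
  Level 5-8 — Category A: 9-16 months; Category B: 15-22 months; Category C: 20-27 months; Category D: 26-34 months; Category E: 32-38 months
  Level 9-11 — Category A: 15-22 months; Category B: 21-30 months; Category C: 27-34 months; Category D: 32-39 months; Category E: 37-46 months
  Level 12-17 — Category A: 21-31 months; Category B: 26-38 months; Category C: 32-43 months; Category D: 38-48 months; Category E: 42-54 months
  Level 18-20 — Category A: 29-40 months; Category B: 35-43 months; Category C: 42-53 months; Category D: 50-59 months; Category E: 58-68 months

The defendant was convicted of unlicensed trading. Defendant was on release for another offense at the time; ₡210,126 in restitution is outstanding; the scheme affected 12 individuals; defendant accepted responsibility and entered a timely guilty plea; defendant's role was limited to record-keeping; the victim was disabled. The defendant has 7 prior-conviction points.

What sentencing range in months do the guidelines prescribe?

21-30 months

Base offense level for unlicensed trading: 7.
A1 applies: 7 − 3 = 4.
A2 applies: 4 + 1 = 5.
A3 applies: 5 − 2 = 3.
A4 applies: 3 + 3 = 6.
A5 applies (level before this adjustment is 6 < 17, so +1): 6 + 1 = 7.
A6 applies (level before this adjustment is 7 ≥ 6, so +3): 7 + 3 = 10.
Final offense level: 10.
Criminal history: 7 prior points → Category B (3-10).
Level 10 falls in the 9-11 band.
Grid: Level 9-11 × Category B = 21-30 months.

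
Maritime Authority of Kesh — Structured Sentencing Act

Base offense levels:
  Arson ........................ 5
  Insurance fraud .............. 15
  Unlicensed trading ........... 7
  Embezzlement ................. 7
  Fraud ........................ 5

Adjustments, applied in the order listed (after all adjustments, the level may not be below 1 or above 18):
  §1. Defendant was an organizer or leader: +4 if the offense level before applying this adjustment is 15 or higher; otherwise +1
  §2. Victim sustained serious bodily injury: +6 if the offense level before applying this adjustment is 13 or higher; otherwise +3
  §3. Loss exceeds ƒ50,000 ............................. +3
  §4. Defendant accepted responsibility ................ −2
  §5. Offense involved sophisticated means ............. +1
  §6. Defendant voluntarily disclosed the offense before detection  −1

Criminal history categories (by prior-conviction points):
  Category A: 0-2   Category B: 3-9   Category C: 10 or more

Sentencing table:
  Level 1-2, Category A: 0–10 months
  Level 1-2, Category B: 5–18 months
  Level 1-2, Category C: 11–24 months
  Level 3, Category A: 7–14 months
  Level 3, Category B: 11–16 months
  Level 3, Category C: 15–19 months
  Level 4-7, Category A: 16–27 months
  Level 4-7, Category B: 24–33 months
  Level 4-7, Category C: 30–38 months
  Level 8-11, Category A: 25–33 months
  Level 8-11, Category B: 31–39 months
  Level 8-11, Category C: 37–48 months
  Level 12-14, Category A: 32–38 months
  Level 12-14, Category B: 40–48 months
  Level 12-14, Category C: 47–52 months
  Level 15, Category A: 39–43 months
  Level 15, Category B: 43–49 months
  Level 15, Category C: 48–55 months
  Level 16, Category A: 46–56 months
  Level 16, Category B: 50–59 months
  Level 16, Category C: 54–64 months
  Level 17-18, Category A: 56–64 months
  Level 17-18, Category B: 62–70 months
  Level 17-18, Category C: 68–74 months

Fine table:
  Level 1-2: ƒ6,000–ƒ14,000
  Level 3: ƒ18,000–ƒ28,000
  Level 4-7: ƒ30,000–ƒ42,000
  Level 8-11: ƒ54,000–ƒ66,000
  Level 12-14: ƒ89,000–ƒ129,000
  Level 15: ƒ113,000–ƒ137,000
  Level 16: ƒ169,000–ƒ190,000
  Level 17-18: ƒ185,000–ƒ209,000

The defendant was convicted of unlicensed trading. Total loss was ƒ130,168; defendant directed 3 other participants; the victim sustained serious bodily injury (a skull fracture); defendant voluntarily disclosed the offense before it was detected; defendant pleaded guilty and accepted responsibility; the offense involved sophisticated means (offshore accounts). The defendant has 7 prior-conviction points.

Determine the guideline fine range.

ƒ89,000–ƒ129,000

Base offense level for unlicensed trading: 7.
§1 applies (level before this adjustment is 7 < 15, so +1): 7 + 1 = 8.
§2 applies (level before this adjustment is 8 < 13, so +3): 8 + 3 = 11.
§3 applies: 11 + 3 = 14.
§4 applies: 14 − 2 = 12.
§5 applies: 12 + 1 = 13.
§6 applies: 13 − 1 = 12.
Final offense level: 12.
Level 12 falls in the 12-14 band.
Fine table: Level 12-14 → ƒ89,000–ƒ129,000.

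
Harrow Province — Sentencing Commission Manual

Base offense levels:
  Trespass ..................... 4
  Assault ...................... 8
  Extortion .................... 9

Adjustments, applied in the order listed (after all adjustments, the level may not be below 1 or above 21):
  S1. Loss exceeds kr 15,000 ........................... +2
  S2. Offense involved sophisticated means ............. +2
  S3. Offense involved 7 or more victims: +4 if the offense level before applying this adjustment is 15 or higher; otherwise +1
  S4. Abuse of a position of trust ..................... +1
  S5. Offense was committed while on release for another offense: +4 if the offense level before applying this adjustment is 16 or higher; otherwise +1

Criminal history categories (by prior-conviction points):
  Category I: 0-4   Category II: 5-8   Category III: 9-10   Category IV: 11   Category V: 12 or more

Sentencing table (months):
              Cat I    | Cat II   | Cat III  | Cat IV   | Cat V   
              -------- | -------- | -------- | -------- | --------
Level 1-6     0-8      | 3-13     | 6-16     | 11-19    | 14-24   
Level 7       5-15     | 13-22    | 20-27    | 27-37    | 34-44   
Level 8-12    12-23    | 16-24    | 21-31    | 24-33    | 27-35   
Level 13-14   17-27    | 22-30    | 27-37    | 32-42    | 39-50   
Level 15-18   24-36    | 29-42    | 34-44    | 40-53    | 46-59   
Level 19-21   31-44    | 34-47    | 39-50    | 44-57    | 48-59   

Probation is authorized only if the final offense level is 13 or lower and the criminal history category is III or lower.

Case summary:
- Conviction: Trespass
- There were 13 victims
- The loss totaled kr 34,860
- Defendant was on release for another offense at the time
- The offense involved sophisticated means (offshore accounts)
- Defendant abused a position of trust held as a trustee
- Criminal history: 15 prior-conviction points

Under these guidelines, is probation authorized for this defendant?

Base offense level for trespass: 4.
S1 applies: 4 + 2 = 6.
S2 applies: 6 + 2 = 8.
S3 applies (level before this adjustment is 8 < 15, so +1): 8 + 1 = 9.
S4 applies: 9 + 1 = 10.
S5 applies (level before this adjustment is 10 < 16, so +1): 10 + 1 = 11.
Final offense level: 11.
Criminal history: 15 prior points → Category V (12+).
Level 11 falls in the 8-12 band.
Grid: Level 8-12 × Category V = 27-35 months.
Probation check: level 11 ≤ 13 and category V > III → not eligible.

No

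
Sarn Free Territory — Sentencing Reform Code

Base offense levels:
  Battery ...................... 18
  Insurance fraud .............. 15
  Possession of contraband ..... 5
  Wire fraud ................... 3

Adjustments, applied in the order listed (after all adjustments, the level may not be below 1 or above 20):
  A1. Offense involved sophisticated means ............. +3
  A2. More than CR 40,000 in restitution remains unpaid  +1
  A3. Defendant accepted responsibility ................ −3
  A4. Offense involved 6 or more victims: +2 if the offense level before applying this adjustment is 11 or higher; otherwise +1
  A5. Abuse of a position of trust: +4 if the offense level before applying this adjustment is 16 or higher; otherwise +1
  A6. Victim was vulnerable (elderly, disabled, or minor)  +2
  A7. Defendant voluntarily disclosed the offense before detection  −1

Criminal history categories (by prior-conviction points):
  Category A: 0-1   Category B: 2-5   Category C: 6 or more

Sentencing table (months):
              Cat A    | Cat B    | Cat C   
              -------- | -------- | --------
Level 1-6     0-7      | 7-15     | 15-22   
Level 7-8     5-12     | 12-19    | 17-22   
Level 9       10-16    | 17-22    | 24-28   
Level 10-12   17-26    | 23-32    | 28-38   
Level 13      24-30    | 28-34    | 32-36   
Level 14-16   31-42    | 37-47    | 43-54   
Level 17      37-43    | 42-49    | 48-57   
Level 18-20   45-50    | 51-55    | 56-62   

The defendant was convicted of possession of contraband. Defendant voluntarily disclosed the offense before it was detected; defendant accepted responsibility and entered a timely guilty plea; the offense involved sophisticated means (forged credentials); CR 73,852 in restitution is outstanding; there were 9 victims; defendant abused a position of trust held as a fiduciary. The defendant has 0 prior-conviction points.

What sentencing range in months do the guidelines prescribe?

Base offense level for possession of contraband: 5.
A1 applies: 5 + 3 = 8.
A2 applies: 8 + 1 = 9.
A3 applies: 9 − 3 = 6.
A4 applies (level before this adjustment is 6 < 11, so +1): 6 + 1 = 7.
A5 applies (level before this adjustment is 7 < 16, so +1): 7 + 1 = 8.
A6 does not apply.
A7 applies: 8 − 1 = 7.
Final offense level: 7.
Criminal history: 0 prior points → Category A (0-1).
Level 7 falls in the 7-8 band.
Grid: Level 7-8 × Category A = 5-12 months.

5-12 months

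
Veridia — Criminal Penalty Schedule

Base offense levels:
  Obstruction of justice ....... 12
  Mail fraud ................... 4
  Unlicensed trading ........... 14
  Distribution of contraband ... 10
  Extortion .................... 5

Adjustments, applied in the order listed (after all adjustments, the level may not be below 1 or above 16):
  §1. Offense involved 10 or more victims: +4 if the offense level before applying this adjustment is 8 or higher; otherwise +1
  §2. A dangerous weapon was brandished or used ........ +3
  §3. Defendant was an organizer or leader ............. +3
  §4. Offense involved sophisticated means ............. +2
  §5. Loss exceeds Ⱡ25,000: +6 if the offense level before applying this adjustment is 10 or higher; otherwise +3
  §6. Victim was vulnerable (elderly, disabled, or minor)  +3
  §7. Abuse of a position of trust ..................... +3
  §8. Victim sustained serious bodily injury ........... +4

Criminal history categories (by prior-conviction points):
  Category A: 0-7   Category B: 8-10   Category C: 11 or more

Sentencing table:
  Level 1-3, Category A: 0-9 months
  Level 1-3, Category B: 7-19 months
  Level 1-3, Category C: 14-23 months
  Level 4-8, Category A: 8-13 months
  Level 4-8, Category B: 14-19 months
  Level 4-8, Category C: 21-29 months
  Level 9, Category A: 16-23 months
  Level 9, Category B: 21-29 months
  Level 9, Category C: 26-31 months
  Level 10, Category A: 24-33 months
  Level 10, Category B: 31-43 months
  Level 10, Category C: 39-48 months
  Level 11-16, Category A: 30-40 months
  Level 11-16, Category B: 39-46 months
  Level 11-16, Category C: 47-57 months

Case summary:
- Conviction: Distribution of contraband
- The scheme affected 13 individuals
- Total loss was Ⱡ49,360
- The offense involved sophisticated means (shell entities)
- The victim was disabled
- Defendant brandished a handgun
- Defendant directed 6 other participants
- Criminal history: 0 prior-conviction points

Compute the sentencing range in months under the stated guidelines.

30-40 months

Base offense level for distribution of contraband: 10.
§1 applies (level before this adjustment is 10 ≥ 8, so +4): 10 + 4 = 14.
§2 applies: 14 + 3 = 17.
§3 applies: 17 + 3 = 20.
§4 applies: 20 + 2 = 22.
§5 applies (level before this adjustment is 22 ≥ 10, so +6): 22 + 6 = 28.
§6 applies: 28 + 3 = 31.
§8 does not apply.
Level 31 exceeds the maximum of 16; capped at 16.
Final offense level: 16.
Criminal history: 0 prior points → Category A (0-7).
Level 16 falls in the 11-16 band.
Grid: Level 11-16 × Category A = 30-40 months.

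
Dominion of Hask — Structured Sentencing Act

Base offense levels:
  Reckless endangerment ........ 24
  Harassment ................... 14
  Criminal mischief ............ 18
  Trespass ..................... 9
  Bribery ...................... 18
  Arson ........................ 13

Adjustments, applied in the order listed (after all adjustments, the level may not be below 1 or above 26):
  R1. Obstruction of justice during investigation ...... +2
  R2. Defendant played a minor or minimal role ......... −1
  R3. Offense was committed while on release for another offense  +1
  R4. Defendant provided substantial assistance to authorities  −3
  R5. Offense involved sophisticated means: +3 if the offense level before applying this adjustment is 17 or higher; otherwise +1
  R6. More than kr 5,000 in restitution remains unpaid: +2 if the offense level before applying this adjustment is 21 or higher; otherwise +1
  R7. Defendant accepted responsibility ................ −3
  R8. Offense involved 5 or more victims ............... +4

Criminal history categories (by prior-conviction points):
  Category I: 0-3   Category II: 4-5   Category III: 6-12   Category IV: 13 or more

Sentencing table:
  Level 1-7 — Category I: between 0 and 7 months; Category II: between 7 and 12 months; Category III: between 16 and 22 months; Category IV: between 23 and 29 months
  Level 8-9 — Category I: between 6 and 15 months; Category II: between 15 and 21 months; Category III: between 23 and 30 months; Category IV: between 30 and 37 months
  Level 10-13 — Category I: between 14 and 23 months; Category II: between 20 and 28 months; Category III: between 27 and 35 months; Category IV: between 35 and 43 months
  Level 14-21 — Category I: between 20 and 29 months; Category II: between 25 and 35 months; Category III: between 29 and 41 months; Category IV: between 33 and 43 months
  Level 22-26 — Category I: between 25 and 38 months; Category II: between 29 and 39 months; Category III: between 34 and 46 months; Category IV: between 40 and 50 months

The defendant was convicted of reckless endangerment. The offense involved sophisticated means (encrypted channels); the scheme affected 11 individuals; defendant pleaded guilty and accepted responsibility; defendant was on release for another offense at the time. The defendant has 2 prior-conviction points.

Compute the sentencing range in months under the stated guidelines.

25-38 months

Base offense level for reckless endangerment: 24.
R1 does not apply.
R3 applies: 24 + 1 = 25.
R5 applies (level before this adjustment is 25 ≥ 17, so +3): 25 + 3 = 28.
R6 does not apply.
R7 applies: 28 − 3 = 25.
R8 applies: 25 + 4 = 29.
Level 29 exceeds the maximum of 26; capped at 26.
Final offense level: 26.
Criminal history: 2 prior points → Category I (0-3).
Level 26 falls in the 22-26 band.
Grid: Level 22-26 × Category I = 25-38 months.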